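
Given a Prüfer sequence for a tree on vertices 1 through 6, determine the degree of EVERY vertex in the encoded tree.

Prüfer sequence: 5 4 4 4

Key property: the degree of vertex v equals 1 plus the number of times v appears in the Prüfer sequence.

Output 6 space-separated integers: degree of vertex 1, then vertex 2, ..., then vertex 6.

Answer: 1 1 1 4 2 1

Derivation:
p_1 = 5: count[5] becomes 1
p_2 = 4: count[4] becomes 1
p_3 = 4: count[4] becomes 2
p_4 = 4: count[4] becomes 3
Degrees (1 + count): deg[1]=1+0=1, deg[2]=1+0=1, deg[3]=1+0=1, deg[4]=1+3=4, deg[5]=1+1=2, deg[6]=1+0=1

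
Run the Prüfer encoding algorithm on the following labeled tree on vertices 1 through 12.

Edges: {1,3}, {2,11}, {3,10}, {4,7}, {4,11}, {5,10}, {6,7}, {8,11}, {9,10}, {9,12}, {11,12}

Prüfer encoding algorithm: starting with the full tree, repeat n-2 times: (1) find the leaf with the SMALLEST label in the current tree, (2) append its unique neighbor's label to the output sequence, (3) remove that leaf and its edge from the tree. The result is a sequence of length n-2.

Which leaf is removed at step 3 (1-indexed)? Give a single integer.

Answer: 3

Derivation:
Step 1: current leaves = {1,2,5,6,8}. Remove leaf 1 (neighbor: 3).
Step 2: current leaves = {2,3,5,6,8}. Remove leaf 2 (neighbor: 11).
Step 3: current leaves = {3,5,6,8}. Remove leaf 3 (neighbor: 10).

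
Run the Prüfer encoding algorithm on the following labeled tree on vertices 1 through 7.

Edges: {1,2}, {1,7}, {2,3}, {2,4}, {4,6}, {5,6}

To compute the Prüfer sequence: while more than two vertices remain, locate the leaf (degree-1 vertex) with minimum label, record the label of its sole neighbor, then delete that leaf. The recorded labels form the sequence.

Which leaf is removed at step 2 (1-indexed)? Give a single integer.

Step 1: current leaves = {3,5,7}. Remove leaf 3 (neighbor: 2).
Step 2: current leaves = {5,7}. Remove leaf 5 (neighbor: 6).

Answer: 5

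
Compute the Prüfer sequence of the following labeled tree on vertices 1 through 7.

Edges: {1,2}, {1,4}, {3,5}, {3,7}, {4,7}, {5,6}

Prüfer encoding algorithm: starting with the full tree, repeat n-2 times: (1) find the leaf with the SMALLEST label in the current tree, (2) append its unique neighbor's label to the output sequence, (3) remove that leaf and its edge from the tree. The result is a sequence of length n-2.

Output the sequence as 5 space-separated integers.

Answer: 1 4 7 5 3

Derivation:
Step 1: leaves = {2,6}. Remove smallest leaf 2, emit neighbor 1.
Step 2: leaves = {1,6}. Remove smallest leaf 1, emit neighbor 4.
Step 3: leaves = {4,6}. Remove smallest leaf 4, emit neighbor 7.
Step 4: leaves = {6,7}. Remove smallest leaf 6, emit neighbor 5.
Step 5: leaves = {5,7}. Remove smallest leaf 5, emit neighbor 3.
Done: 2 vertices remain (3, 7). Sequence = [1 4 7 5 3]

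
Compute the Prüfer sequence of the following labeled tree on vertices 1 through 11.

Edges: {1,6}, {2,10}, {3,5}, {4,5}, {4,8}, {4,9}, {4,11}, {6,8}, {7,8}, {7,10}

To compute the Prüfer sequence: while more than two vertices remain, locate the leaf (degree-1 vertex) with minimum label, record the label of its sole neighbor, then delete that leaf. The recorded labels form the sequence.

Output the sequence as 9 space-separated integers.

Step 1: leaves = {1,2,3,9,11}. Remove smallest leaf 1, emit neighbor 6.
Step 2: leaves = {2,3,6,9,11}. Remove smallest leaf 2, emit neighbor 10.
Step 3: leaves = {3,6,9,10,11}. Remove smallest leaf 3, emit neighbor 5.
Step 4: leaves = {5,6,9,10,11}. Remove smallest leaf 5, emit neighbor 4.
Step 5: leaves = {6,9,10,11}. Remove smallest leaf 6, emit neighbor 8.
Step 6: leaves = {9,10,11}. Remove smallest leaf 9, emit neighbor 4.
Step 7: leaves = {10,11}. Remove smallest leaf 10, emit neighbor 7.
Step 8: leaves = {7,11}. Remove smallest leaf 7, emit neighbor 8.
Step 9: leaves = {8,11}. Remove smallest leaf 8, emit neighbor 4.
Done: 2 vertices remain (4, 11). Sequence = [6 10 5 4 8 4 7 8 4]

Answer: 6 10 5 4 8 4 7 8 4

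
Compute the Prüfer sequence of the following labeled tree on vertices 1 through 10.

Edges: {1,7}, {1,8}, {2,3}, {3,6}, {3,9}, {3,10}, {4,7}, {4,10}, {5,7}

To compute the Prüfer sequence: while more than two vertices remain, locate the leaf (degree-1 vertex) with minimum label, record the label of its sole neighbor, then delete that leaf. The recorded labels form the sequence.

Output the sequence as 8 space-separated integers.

Answer: 3 7 3 1 7 4 10 3

Derivation:
Step 1: leaves = {2,5,6,8,9}. Remove smallest leaf 2, emit neighbor 3.
Step 2: leaves = {5,6,8,9}. Remove smallest leaf 5, emit neighbor 7.
Step 3: leaves = {6,8,9}. Remove smallest leaf 6, emit neighbor 3.
Step 4: leaves = {8,9}. Remove smallest leaf 8, emit neighbor 1.
Step 5: leaves = {1,9}. Remove smallest leaf 1, emit neighbor 7.
Step 6: leaves = {7,9}. Remove smallest leaf 7, emit neighbor 4.
Step 7: leaves = {4,9}. Remove smallest leaf 4, emit neighbor 10.
Step 8: leaves = {9,10}. Remove smallest leaf 9, emit neighbor 3.
Done: 2 vertices remain (3, 10). Sequence = [3 7 3 1 7 4 10 3]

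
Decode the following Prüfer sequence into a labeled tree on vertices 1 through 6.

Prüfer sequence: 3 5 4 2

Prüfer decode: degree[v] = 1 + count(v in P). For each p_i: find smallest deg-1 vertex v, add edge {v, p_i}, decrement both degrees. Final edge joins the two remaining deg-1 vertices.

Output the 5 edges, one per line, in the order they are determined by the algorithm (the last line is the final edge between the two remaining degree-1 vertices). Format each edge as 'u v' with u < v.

Initial degrees: {1:1, 2:2, 3:2, 4:2, 5:2, 6:1}
Step 1: smallest deg-1 vertex = 1, p_1 = 3. Add edge {1,3}. Now deg[1]=0, deg[3]=1.
Step 2: smallest deg-1 vertex = 3, p_2 = 5. Add edge {3,5}. Now deg[3]=0, deg[5]=1.
Step 3: smallest deg-1 vertex = 5, p_3 = 4. Add edge {4,5}. Now deg[5]=0, deg[4]=1.
Step 4: smallest deg-1 vertex = 4, p_4 = 2. Add edge {2,4}. Now deg[4]=0, deg[2]=1.
Final: two remaining deg-1 vertices are 2, 6. Add edge {2,6}.

Answer: 1 3
3 5
4 5
2 4
2 6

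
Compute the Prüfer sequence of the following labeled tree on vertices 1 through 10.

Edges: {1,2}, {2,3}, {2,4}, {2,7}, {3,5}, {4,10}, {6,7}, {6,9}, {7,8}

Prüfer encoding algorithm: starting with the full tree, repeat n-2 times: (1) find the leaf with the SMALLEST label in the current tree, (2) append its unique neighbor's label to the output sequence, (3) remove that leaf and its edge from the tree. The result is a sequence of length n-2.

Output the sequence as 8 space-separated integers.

Step 1: leaves = {1,5,8,9,10}. Remove smallest leaf 1, emit neighbor 2.
Step 2: leaves = {5,8,9,10}. Remove smallest leaf 5, emit neighbor 3.
Step 3: leaves = {3,8,9,10}. Remove smallest leaf 3, emit neighbor 2.
Step 4: leaves = {8,9,10}. Remove smallest leaf 8, emit neighbor 7.
Step 5: leaves = {9,10}. Remove smallest leaf 9, emit neighbor 6.
Step 6: leaves = {6,10}. Remove smallest leaf 6, emit neighbor 7.
Step 7: leaves = {7,10}. Remove smallest leaf 7, emit neighbor 2.
Step 8: leaves = {2,10}. Remove smallest leaf 2, emit neighbor 4.
Done: 2 vertices remain (4, 10). Sequence = [2 3 2 7 6 7 2 4]

Answer: 2 3 2 7 6 7 2 4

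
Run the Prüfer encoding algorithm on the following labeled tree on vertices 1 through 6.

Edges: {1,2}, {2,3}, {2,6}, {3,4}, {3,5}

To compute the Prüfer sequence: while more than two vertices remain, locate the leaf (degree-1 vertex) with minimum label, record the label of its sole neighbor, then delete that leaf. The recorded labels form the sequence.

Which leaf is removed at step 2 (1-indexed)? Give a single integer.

Answer: 4

Derivation:
Step 1: current leaves = {1,4,5,6}. Remove leaf 1 (neighbor: 2).
Step 2: current leaves = {4,5,6}. Remove leaf 4 (neighbor: 3).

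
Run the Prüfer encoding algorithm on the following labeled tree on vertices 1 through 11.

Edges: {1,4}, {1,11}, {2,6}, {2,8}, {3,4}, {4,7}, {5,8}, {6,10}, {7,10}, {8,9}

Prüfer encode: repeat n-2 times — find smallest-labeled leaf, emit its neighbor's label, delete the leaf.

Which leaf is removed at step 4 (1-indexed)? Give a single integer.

Step 1: current leaves = {3,5,9,11}. Remove leaf 3 (neighbor: 4).
Step 2: current leaves = {5,9,11}. Remove leaf 5 (neighbor: 8).
Step 3: current leaves = {9,11}. Remove leaf 9 (neighbor: 8).
Step 4: current leaves = {8,11}. Remove leaf 8 (neighbor: 2).

Answer: 8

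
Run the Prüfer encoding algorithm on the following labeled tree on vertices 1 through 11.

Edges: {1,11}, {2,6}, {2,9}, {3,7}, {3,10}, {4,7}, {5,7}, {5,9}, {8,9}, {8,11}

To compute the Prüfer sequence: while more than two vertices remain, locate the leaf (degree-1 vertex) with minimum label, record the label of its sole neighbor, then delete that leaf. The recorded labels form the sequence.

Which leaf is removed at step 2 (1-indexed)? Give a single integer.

Answer: 4

Derivation:
Step 1: current leaves = {1,4,6,10}. Remove leaf 1 (neighbor: 11).
Step 2: current leaves = {4,6,10,11}. Remove leaf 4 (neighbor: 7).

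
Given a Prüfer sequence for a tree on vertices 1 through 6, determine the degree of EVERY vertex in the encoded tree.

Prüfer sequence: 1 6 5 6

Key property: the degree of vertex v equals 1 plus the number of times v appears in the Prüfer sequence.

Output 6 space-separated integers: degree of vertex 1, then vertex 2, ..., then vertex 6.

p_1 = 1: count[1] becomes 1
p_2 = 6: count[6] becomes 1
p_3 = 5: count[5] becomes 1
p_4 = 6: count[6] becomes 2
Degrees (1 + count): deg[1]=1+1=2, deg[2]=1+0=1, deg[3]=1+0=1, deg[4]=1+0=1, deg[5]=1+1=2, deg[6]=1+2=3

Answer: 2 1 1 1 2 3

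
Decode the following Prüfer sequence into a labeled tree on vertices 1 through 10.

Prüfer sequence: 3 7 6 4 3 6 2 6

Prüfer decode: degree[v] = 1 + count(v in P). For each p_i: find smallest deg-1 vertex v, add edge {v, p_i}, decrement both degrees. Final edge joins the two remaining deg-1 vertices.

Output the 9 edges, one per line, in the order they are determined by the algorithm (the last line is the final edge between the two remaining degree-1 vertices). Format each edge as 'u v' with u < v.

Initial degrees: {1:1, 2:2, 3:3, 4:2, 5:1, 6:4, 7:2, 8:1, 9:1, 10:1}
Step 1: smallest deg-1 vertex = 1, p_1 = 3. Add edge {1,3}. Now deg[1]=0, deg[3]=2.
Step 2: smallest deg-1 vertex = 5, p_2 = 7. Add edge {5,7}. Now deg[5]=0, deg[7]=1.
Step 3: smallest deg-1 vertex = 7, p_3 = 6. Add edge {6,7}. Now deg[7]=0, deg[6]=3.
Step 4: smallest deg-1 vertex = 8, p_4 = 4. Add edge {4,8}. Now deg[8]=0, deg[4]=1.
Step 5: smallest deg-1 vertex = 4, p_5 = 3. Add edge {3,4}. Now deg[4]=0, deg[3]=1.
Step 6: smallest deg-1 vertex = 3, p_6 = 6. Add edge {3,6}. Now deg[3]=0, deg[6]=2.
Step 7: smallest deg-1 vertex = 9, p_7 = 2. Add edge {2,9}. Now deg[9]=0, deg[2]=1.
Step 8: smallest deg-1 vertex = 2, p_8 = 6. Add edge {2,6}. Now deg[2]=0, deg[6]=1.
Final: two remaining deg-1 vertices are 6, 10. Add edge {6,10}.

Answer: 1 3
5 7
6 7
4 8
3 4
3 6
2 9
2 6
6 10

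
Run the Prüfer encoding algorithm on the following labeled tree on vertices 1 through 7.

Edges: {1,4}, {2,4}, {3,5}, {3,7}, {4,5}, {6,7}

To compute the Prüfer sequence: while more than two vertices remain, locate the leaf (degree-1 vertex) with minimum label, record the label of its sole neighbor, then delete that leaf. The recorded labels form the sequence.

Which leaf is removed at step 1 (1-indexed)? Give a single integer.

Step 1: current leaves = {1,2,6}. Remove leaf 1 (neighbor: 4).

Answer: 1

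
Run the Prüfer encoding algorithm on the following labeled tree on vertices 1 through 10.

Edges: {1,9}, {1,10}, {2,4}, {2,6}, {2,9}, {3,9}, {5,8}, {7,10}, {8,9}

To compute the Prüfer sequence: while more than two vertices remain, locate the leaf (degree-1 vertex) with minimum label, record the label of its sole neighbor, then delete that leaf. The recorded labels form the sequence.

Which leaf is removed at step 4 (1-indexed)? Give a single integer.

Step 1: current leaves = {3,4,5,6,7}. Remove leaf 3 (neighbor: 9).
Step 2: current leaves = {4,5,6,7}. Remove leaf 4 (neighbor: 2).
Step 3: current leaves = {5,6,7}. Remove leaf 5 (neighbor: 8).
Step 4: current leaves = {6,7,8}. Remove leaf 6 (neighbor: 2).

Answer: 6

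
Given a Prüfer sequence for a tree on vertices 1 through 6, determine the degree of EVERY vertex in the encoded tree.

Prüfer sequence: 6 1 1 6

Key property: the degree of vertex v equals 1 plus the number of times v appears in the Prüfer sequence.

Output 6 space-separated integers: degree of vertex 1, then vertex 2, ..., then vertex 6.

Answer: 3 1 1 1 1 3

Derivation:
p_1 = 6: count[6] becomes 1
p_2 = 1: count[1] becomes 1
p_3 = 1: count[1] becomes 2
p_4 = 6: count[6] becomes 2
Degrees (1 + count): deg[1]=1+2=3, deg[2]=1+0=1, deg[3]=1+0=1, deg[4]=1+0=1, deg[5]=1+0=1, deg[6]=1+2=3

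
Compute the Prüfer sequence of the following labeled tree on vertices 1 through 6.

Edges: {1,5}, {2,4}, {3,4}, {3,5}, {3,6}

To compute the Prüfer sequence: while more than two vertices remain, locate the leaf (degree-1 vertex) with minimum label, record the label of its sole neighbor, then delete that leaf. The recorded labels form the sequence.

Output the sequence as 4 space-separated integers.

Answer: 5 4 3 3

Derivation:
Step 1: leaves = {1,2,6}. Remove smallest leaf 1, emit neighbor 5.
Step 2: leaves = {2,5,6}. Remove smallest leaf 2, emit neighbor 4.
Step 3: leaves = {4,5,6}. Remove smallest leaf 4, emit neighbor 3.
Step 4: leaves = {5,6}. Remove smallest leaf 5, emit neighbor 3.
Done: 2 vertices remain (3, 6). Sequence = [5 4 3 3]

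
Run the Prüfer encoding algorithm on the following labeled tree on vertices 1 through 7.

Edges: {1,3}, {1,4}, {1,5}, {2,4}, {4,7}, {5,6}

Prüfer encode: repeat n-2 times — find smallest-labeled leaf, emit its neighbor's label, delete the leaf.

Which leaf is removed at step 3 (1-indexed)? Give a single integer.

Answer: 6

Derivation:
Step 1: current leaves = {2,3,6,7}. Remove leaf 2 (neighbor: 4).
Step 2: current leaves = {3,6,7}. Remove leaf 3 (neighbor: 1).
Step 3: current leaves = {6,7}. Remove leaf 6 (neighbor: 5).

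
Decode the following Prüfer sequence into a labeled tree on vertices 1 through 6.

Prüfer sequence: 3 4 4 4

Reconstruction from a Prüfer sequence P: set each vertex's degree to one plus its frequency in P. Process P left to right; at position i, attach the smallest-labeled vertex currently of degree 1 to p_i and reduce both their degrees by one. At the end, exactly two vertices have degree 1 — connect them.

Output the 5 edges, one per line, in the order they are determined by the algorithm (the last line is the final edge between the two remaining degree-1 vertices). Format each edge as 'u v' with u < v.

Answer: 1 3
2 4
3 4
4 5
4 6

Derivation:
Initial degrees: {1:1, 2:1, 3:2, 4:4, 5:1, 6:1}
Step 1: smallest deg-1 vertex = 1, p_1 = 3. Add edge {1,3}. Now deg[1]=0, deg[3]=1.
Step 2: smallest deg-1 vertex = 2, p_2 = 4. Add edge {2,4}. Now deg[2]=0, deg[4]=3.
Step 3: smallest deg-1 vertex = 3, p_3 = 4. Add edge {3,4}. Now deg[3]=0, deg[4]=2.
Step 4: smallest deg-1 vertex = 5, p_4 = 4. Add edge {4,5}. Now deg[5]=0, deg[4]=1.
Final: two remaining deg-1 vertices are 4, 6. Add edge {4,6}.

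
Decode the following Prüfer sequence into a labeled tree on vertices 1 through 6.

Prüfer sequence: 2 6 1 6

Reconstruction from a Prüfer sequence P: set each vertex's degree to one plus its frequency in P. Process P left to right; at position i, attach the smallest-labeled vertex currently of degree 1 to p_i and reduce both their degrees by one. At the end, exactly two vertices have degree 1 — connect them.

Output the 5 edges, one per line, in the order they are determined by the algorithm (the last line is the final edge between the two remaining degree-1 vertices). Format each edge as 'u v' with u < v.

Answer: 2 3
2 6
1 4
1 6
5 6

Derivation:
Initial degrees: {1:2, 2:2, 3:1, 4:1, 5:1, 6:3}
Step 1: smallest deg-1 vertex = 3, p_1 = 2. Add edge {2,3}. Now deg[3]=0, deg[2]=1.
Step 2: smallest deg-1 vertex = 2, p_2 = 6. Add edge {2,6}. Now deg[2]=0, deg[6]=2.
Step 3: smallest deg-1 vertex = 4, p_3 = 1. Add edge {1,4}. Now deg[4]=0, deg[1]=1.
Step 4: smallest deg-1 vertex = 1, p_4 = 6. Add edge {1,6}. Now deg[1]=0, deg[6]=1.
Final: two remaining deg-1 vertices are 5, 6. Add edge {5,6}.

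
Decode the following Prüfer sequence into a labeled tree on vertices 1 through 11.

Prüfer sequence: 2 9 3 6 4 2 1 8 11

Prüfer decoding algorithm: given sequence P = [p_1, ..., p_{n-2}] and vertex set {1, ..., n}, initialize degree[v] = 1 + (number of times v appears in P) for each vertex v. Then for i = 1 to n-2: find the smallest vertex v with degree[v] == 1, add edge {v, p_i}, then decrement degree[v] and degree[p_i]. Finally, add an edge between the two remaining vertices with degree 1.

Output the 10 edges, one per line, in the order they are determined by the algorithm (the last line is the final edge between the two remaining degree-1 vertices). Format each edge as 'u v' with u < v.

Initial degrees: {1:2, 2:3, 3:2, 4:2, 5:1, 6:2, 7:1, 8:2, 9:2, 10:1, 11:2}
Step 1: smallest deg-1 vertex = 5, p_1 = 2. Add edge {2,5}. Now deg[5]=0, deg[2]=2.
Step 2: smallest deg-1 vertex = 7, p_2 = 9. Add edge {7,9}. Now deg[7]=0, deg[9]=1.
Step 3: smallest deg-1 vertex = 9, p_3 = 3. Add edge {3,9}. Now deg[9]=0, deg[3]=1.
Step 4: smallest deg-1 vertex = 3, p_4 = 6. Add edge {3,6}. Now deg[3]=0, deg[6]=1.
Step 5: smallest deg-1 vertex = 6, p_5 = 4. Add edge {4,6}. Now deg[6]=0, deg[4]=1.
Step 6: smallest deg-1 vertex = 4, p_6 = 2. Add edge {2,4}. Now deg[4]=0, deg[2]=1.
Step 7: smallest deg-1 vertex = 2, p_7 = 1. Add edge {1,2}. Now deg[2]=0, deg[1]=1.
Step 8: smallest deg-1 vertex = 1, p_8 = 8. Add edge {1,8}. Now deg[1]=0, deg[8]=1.
Step 9: smallest deg-1 vertex = 8, p_9 = 11. Add edge {8,11}. Now deg[8]=0, deg[11]=1.
Final: two remaining deg-1 vertices are 10, 11. Add edge {10,11}.

Answer: 2 5
7 9
3 9
3 6
4 6
2 4
1 2
1 8
8 11
10 11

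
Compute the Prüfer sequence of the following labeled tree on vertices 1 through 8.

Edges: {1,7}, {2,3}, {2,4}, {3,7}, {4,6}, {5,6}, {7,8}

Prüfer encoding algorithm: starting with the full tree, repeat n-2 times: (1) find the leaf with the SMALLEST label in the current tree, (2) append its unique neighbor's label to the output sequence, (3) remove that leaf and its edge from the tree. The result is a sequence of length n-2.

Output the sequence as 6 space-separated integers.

Step 1: leaves = {1,5,8}. Remove smallest leaf 1, emit neighbor 7.
Step 2: leaves = {5,8}. Remove smallest leaf 5, emit neighbor 6.
Step 3: leaves = {6,8}. Remove smallest leaf 6, emit neighbor 4.
Step 4: leaves = {4,8}. Remove smallest leaf 4, emit neighbor 2.
Step 5: leaves = {2,8}. Remove smallest leaf 2, emit neighbor 3.
Step 6: leaves = {3,8}. Remove smallest leaf 3, emit neighbor 7.
Done: 2 vertices remain (7, 8). Sequence = [7 6 4 2 3 7]

Answer: 7 6 4 2 3 7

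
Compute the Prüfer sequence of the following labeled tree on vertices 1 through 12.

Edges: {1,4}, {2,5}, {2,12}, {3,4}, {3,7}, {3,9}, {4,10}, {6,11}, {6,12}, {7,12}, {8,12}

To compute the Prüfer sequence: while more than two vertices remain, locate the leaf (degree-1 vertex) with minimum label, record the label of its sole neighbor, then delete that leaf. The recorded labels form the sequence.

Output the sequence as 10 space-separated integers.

Answer: 4 2 12 12 3 4 3 7 12 6

Derivation:
Step 1: leaves = {1,5,8,9,10,11}. Remove smallest leaf 1, emit neighbor 4.
Step 2: leaves = {5,8,9,10,11}. Remove smallest leaf 5, emit neighbor 2.
Step 3: leaves = {2,8,9,10,11}. Remove smallest leaf 2, emit neighbor 12.
Step 4: leaves = {8,9,10,11}. Remove smallest leaf 8, emit neighbor 12.
Step 5: leaves = {9,10,11}. Remove smallest leaf 9, emit neighbor 3.
Step 6: leaves = {10,11}. Remove smallest leaf 10, emit neighbor 4.
Step 7: leaves = {4,11}. Remove smallest leaf 4, emit neighbor 3.
Step 8: leaves = {3,11}. Remove smallest leaf 3, emit neighbor 7.
Step 9: leaves = {7,11}. Remove smallest leaf 7, emit neighbor 12.
Step 10: leaves = {11,12}. Remove smallest leaf 11, emit neighbor 6.
Done: 2 vertices remain (6, 12). Sequence = [4 2 12 12 3 4 3 7 12 6]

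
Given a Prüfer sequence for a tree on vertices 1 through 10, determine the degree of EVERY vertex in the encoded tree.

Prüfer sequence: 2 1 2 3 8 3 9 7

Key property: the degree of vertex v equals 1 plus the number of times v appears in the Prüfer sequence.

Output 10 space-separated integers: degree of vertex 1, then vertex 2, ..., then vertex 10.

Answer: 2 3 3 1 1 1 2 2 2 1

Derivation:
p_1 = 2: count[2] becomes 1
p_2 = 1: count[1] becomes 1
p_3 = 2: count[2] becomes 2
p_4 = 3: count[3] becomes 1
p_5 = 8: count[8] becomes 1
p_6 = 3: count[3] becomes 2
p_7 = 9: count[9] becomes 1
p_8 = 7: count[7] becomes 1
Degrees (1 + count): deg[1]=1+1=2, deg[2]=1+2=3, deg[3]=1+2=3, deg[4]=1+0=1, deg[5]=1+0=1, deg[6]=1+0=1, deg[7]=1+1=2, deg[8]=1+1=2, deg[9]=1+1=2, deg[10]=1+0=1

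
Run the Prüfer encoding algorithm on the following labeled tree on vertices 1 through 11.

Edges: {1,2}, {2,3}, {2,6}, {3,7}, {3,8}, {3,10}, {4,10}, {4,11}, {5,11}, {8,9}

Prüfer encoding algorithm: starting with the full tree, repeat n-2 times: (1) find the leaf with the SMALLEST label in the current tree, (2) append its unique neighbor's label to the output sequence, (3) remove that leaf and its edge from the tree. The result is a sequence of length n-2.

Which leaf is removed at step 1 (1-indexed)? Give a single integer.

Answer: 1

Derivation:
Step 1: current leaves = {1,5,6,7,9}. Remove leaf 1 (neighbor: 2).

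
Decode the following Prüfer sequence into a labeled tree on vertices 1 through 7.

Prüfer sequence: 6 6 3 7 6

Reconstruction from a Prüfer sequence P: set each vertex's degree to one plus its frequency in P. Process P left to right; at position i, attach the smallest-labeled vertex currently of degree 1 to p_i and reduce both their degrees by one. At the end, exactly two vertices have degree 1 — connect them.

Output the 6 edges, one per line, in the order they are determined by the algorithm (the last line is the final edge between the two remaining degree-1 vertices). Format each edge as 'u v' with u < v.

Initial degrees: {1:1, 2:1, 3:2, 4:1, 5:1, 6:4, 7:2}
Step 1: smallest deg-1 vertex = 1, p_1 = 6. Add edge {1,6}. Now deg[1]=0, deg[6]=3.
Step 2: smallest deg-1 vertex = 2, p_2 = 6. Add edge {2,6}. Now deg[2]=0, deg[6]=2.
Step 3: smallest deg-1 vertex = 4, p_3 = 3. Add edge {3,4}. Now deg[4]=0, deg[3]=1.
Step 4: smallest deg-1 vertex = 3, p_4 = 7. Add edge {3,7}. Now deg[3]=0, deg[7]=1.
Step 5: smallest deg-1 vertex = 5, p_5 = 6. Add edge {5,6}. Now deg[5]=0, deg[6]=1.
Final: two remaining deg-1 vertices are 6, 7. Add edge {6,7}.

Answer: 1 6
2 6
3 4
3 7
5 6
6 7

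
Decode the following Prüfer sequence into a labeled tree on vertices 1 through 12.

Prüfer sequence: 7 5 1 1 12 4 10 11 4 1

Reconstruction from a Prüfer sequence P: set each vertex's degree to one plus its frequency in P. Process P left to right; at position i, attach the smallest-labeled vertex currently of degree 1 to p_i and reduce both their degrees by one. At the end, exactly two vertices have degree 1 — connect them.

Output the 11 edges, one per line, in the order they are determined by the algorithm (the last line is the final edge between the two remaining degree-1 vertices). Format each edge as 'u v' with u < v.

Answer: 2 7
3 5
1 5
1 6
7 12
4 8
9 10
10 11
4 11
1 4
1 12

Derivation:
Initial degrees: {1:4, 2:1, 3:1, 4:3, 5:2, 6:1, 7:2, 8:1, 9:1, 10:2, 11:2, 12:2}
Step 1: smallest deg-1 vertex = 2, p_1 = 7. Add edge {2,7}. Now deg[2]=0, deg[7]=1.
Step 2: smallest deg-1 vertex = 3, p_2 = 5. Add edge {3,5}. Now deg[3]=0, deg[5]=1.
Step 3: smallest deg-1 vertex = 5, p_3 = 1. Add edge {1,5}. Now deg[5]=0, deg[1]=3.
Step 4: smallest deg-1 vertex = 6, p_4 = 1. Add edge {1,6}. Now deg[6]=0, deg[1]=2.
Step 5: smallest deg-1 vertex = 7, p_5 = 12. Add edge {7,12}. Now deg[7]=0, deg[12]=1.
Step 6: smallest deg-1 vertex = 8, p_6 = 4. Add edge {4,8}. Now deg[8]=0, deg[4]=2.
Step 7: smallest deg-1 vertex = 9, p_7 = 10. Add edge {9,10}. Now deg[9]=0, deg[10]=1.
Step 8: smallest deg-1 vertex = 10, p_8 = 11. Add edge {10,11}. Now deg[10]=0, deg[11]=1.
Step 9: smallest deg-1 vertex = 11, p_9 = 4. Add edge {4,11}. Now deg[11]=0, deg[4]=1.
Step 10: smallest deg-1 vertex = 4, p_10 = 1. Add edge {1,4}. Now deg[4]=0, deg[1]=1.
Final: two remaining deg-1 vertices are 1, 12. Add edge {1,12}.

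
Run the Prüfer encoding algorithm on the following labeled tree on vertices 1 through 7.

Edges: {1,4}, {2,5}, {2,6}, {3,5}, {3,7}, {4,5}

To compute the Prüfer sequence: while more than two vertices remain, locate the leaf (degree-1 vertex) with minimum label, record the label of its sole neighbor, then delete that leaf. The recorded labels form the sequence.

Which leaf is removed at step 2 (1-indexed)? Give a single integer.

Step 1: current leaves = {1,6,7}. Remove leaf 1 (neighbor: 4).
Step 2: current leaves = {4,6,7}. Remove leaf 4 (neighbor: 5).

Answer: 4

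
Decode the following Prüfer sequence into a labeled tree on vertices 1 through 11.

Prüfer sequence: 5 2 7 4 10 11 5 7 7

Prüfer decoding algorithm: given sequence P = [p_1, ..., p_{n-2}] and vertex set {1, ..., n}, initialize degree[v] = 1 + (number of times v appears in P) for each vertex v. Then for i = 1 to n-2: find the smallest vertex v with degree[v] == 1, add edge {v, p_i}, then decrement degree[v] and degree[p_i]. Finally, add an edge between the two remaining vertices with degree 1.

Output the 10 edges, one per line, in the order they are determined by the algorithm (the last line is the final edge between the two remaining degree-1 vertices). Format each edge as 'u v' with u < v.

Answer: 1 5
2 3
2 7
4 6
4 10
8 11
5 9
5 7
7 10
7 11

Derivation:
Initial degrees: {1:1, 2:2, 3:1, 4:2, 5:3, 6:1, 7:4, 8:1, 9:1, 10:2, 11:2}
Step 1: smallest deg-1 vertex = 1, p_1 = 5. Add edge {1,5}. Now deg[1]=0, deg[5]=2.
Step 2: smallest deg-1 vertex = 3, p_2 = 2. Add edge {2,3}. Now deg[3]=0, deg[2]=1.
Step 3: smallest deg-1 vertex = 2, p_3 = 7. Add edge {2,7}. Now deg[2]=0, deg[7]=3.
Step 4: smallest deg-1 vertex = 6, p_4 = 4. Add edge {4,6}. Now deg[6]=0, deg[4]=1.
Step 5: smallest deg-1 vertex = 4, p_5 = 10. Add edge {4,10}. Now deg[4]=0, deg[10]=1.
Step 6: smallest deg-1 vertex = 8, p_6 = 11. Add edge {8,11}. Now deg[8]=0, deg[11]=1.
Step 7: smallest deg-1 vertex = 9, p_7 = 5. Add edge {5,9}. Now deg[9]=0, deg[5]=1.
Step 8: smallest deg-1 vertex = 5, p_8 = 7. Add edge {5,7}. Now deg[5]=0, deg[7]=2.
Step 9: smallest deg-1 vertex = 10, p_9 = 7. Add edge {7,10}. Now deg[10]=0, deg[7]=1.
Final: two remaining deg-1 vertices are 7, 11. Add edge {7,11}.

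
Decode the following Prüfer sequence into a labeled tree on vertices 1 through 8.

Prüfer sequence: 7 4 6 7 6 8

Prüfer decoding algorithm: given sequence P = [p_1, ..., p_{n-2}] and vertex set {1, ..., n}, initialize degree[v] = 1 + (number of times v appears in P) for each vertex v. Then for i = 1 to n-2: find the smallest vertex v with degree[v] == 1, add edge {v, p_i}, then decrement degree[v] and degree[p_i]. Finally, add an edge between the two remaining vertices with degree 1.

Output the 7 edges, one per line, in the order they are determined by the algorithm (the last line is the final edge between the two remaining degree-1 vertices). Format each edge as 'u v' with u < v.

Answer: 1 7
2 4
3 6
4 7
5 6
6 8
7 8

Derivation:
Initial degrees: {1:1, 2:1, 3:1, 4:2, 5:1, 6:3, 7:3, 8:2}
Step 1: smallest deg-1 vertex = 1, p_1 = 7. Add edge {1,7}. Now deg[1]=0, deg[7]=2.
Step 2: smallest deg-1 vertex = 2, p_2 = 4. Add edge {2,4}. Now deg[2]=0, deg[4]=1.
Step 3: smallest deg-1 vertex = 3, p_3 = 6. Add edge {3,6}. Now deg[3]=0, deg[6]=2.
Step 4: smallest deg-1 vertex = 4, p_4 = 7. Add edge {4,7}. Now deg[4]=0, deg[7]=1.
Step 5: smallest deg-1 vertex = 5, p_5 = 6. Add edge {5,6}. Now deg[5]=0, deg[6]=1.
Step 6: smallest deg-1 vertex = 6, p_6 = 8. Add edge {6,8}. Now deg[6]=0, deg[8]=1.
Final: two remaining deg-1 vertices are 7, 8. Add edge {7,8}.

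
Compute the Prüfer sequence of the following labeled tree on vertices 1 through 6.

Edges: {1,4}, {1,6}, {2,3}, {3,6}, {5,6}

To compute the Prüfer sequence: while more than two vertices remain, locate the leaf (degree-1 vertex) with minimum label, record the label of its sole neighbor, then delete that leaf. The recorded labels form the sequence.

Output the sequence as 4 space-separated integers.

Step 1: leaves = {2,4,5}. Remove smallest leaf 2, emit neighbor 3.
Step 2: leaves = {3,4,5}. Remove smallest leaf 3, emit neighbor 6.
Step 3: leaves = {4,5}. Remove smallest leaf 4, emit neighbor 1.
Step 4: leaves = {1,5}. Remove smallest leaf 1, emit neighbor 6.
Done: 2 vertices remain (5, 6). Sequence = [3 6 1 6]

Answer: 3 6 1 6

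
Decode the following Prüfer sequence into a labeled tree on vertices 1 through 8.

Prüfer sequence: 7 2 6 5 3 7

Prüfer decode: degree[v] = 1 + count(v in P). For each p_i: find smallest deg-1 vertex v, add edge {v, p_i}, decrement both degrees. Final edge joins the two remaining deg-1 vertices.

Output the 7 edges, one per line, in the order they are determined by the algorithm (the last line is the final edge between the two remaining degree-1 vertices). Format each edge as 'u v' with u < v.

Initial degrees: {1:1, 2:2, 3:2, 4:1, 5:2, 6:2, 7:3, 8:1}
Step 1: smallest deg-1 vertex = 1, p_1 = 7. Add edge {1,7}. Now deg[1]=0, deg[7]=2.
Step 2: smallest deg-1 vertex = 4, p_2 = 2. Add edge {2,4}. Now deg[4]=0, deg[2]=1.
Step 3: smallest deg-1 vertex = 2, p_3 = 6. Add edge {2,6}. Now deg[2]=0, deg[6]=1.
Step 4: smallest deg-1 vertex = 6, p_4 = 5. Add edge {5,6}. Now deg[6]=0, deg[5]=1.
Step 5: smallest deg-1 vertex = 5, p_5 = 3. Add edge {3,5}. Now deg[5]=0, deg[3]=1.
Step 6: smallest deg-1 vertex = 3, p_6 = 7. Add edge {3,7}. Now deg[3]=0, deg[7]=1.
Final: two remaining deg-1 vertices are 7, 8. Add edge {7,8}.

Answer: 1 7
2 4
2 6
5 6
3 5
3 7
7 8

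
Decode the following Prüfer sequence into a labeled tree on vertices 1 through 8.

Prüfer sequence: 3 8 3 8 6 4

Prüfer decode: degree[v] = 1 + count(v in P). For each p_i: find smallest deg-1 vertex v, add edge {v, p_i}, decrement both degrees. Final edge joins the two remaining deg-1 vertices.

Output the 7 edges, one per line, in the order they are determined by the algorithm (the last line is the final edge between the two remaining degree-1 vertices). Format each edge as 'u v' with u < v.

Initial degrees: {1:1, 2:1, 3:3, 4:2, 5:1, 6:2, 7:1, 8:3}
Step 1: smallest deg-1 vertex = 1, p_1 = 3. Add edge {1,3}. Now deg[1]=0, deg[3]=2.
Step 2: smallest deg-1 vertex = 2, p_2 = 8. Add edge {2,8}. Now deg[2]=0, deg[8]=2.
Step 3: smallest deg-1 vertex = 5, p_3 = 3. Add edge {3,5}. Now deg[5]=0, deg[3]=1.
Step 4: smallest deg-1 vertex = 3, p_4 = 8. Add edge {3,8}. Now deg[3]=0, deg[8]=1.
Step 5: smallest deg-1 vertex = 7, p_5 = 6. Add edge {6,7}. Now deg[7]=0, deg[6]=1.
Step 6: smallest deg-1 vertex = 6, p_6 = 4. Add edge {4,6}. Now deg[6]=0, deg[4]=1.
Final: two remaining deg-1 vertices are 4, 8. Add edge {4,8}.

Answer: 1 3
2 8
3 5
3 8
6 7
4 6
4 8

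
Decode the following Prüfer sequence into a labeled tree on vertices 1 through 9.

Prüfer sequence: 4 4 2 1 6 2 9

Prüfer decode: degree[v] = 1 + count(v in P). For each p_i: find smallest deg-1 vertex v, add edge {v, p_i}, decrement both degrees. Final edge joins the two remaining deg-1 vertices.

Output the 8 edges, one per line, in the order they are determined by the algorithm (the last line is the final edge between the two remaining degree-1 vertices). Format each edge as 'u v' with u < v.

Initial degrees: {1:2, 2:3, 3:1, 4:3, 5:1, 6:2, 7:1, 8:1, 9:2}
Step 1: smallest deg-1 vertex = 3, p_1 = 4. Add edge {3,4}. Now deg[3]=0, deg[4]=2.
Step 2: smallest deg-1 vertex = 5, p_2 = 4. Add edge {4,5}. Now deg[5]=0, deg[4]=1.
Step 3: smallest deg-1 vertex = 4, p_3 = 2. Add edge {2,4}. Now deg[4]=0, deg[2]=2.
Step 4: smallest deg-1 vertex = 7, p_4 = 1. Add edge {1,7}. Now deg[7]=0, deg[1]=1.
Step 5: smallest deg-1 vertex = 1, p_5 = 6. Add edge {1,6}. Now deg[1]=0, deg[6]=1.
Step 6: smallest deg-1 vertex = 6, p_6 = 2. Add edge {2,6}. Now deg[6]=0, deg[2]=1.
Step 7: smallest deg-1 vertex = 2, p_7 = 9. Add edge {2,9}. Now deg[2]=0, deg[9]=1.
Final: two remaining deg-1 vertices are 8, 9. Add edge {8,9}.

Answer: 3 4
4 5
2 4
1 7
1 6
2 6
2 9
8 9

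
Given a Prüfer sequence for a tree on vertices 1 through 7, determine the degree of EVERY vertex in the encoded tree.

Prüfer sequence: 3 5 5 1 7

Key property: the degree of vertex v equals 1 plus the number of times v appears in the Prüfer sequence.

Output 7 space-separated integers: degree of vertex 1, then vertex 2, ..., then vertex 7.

Answer: 2 1 2 1 3 1 2

Derivation:
p_1 = 3: count[3] becomes 1
p_2 = 5: count[5] becomes 1
p_3 = 5: count[5] becomes 2
p_4 = 1: count[1] becomes 1
p_5 = 7: count[7] becomes 1
Degrees (1 + count): deg[1]=1+1=2, deg[2]=1+0=1, deg[3]=1+1=2, deg[4]=1+0=1, deg[5]=1+2=3, deg[6]=1+0=1, deg[7]=1+1=2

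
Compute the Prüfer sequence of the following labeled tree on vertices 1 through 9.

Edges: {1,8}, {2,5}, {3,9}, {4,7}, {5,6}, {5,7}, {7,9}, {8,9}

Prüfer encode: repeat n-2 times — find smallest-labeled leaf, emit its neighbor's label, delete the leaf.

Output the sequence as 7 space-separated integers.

Answer: 8 5 9 7 5 7 9

Derivation:
Step 1: leaves = {1,2,3,4,6}. Remove smallest leaf 1, emit neighbor 8.
Step 2: leaves = {2,3,4,6,8}. Remove smallest leaf 2, emit neighbor 5.
Step 3: leaves = {3,4,6,8}. Remove smallest leaf 3, emit neighbor 9.
Step 4: leaves = {4,6,8}. Remove smallest leaf 4, emit neighbor 7.
Step 5: leaves = {6,8}. Remove smallest leaf 6, emit neighbor 5.
Step 6: leaves = {5,8}. Remove smallest leaf 5, emit neighbor 7.
Step 7: leaves = {7,8}. Remove smallest leaf 7, emit neighbor 9.
Done: 2 vertices remain (8, 9). Sequence = [8 5 9 7 5 7 9]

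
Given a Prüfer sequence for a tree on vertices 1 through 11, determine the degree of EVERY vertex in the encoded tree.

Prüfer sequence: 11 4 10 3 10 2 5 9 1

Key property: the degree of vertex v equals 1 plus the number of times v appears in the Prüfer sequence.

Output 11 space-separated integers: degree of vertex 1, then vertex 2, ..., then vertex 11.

p_1 = 11: count[11] becomes 1
p_2 = 4: count[4] becomes 1
p_3 = 10: count[10] becomes 1
p_4 = 3: count[3] becomes 1
p_5 = 10: count[10] becomes 2
p_6 = 2: count[2] becomes 1
p_7 = 5: count[5] becomes 1
p_8 = 9: count[9] becomes 1
p_9 = 1: count[1] becomes 1
Degrees (1 + count): deg[1]=1+1=2, deg[2]=1+1=2, deg[3]=1+1=2, deg[4]=1+1=2, deg[5]=1+1=2, deg[6]=1+0=1, deg[7]=1+0=1, deg[8]=1+0=1, deg[9]=1+1=2, deg[10]=1+2=3, deg[11]=1+1=2

Answer: 2 2 2 2 2 1 1 1 2 3 2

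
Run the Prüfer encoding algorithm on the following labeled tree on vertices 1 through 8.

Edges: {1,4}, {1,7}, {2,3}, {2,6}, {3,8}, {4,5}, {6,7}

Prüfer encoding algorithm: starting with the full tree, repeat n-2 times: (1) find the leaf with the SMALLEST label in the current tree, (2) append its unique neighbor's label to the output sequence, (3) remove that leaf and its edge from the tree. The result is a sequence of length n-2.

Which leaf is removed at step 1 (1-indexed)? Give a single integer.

Answer: 5

Derivation:
Step 1: current leaves = {5,8}. Remove leaf 5 (neighbor: 4).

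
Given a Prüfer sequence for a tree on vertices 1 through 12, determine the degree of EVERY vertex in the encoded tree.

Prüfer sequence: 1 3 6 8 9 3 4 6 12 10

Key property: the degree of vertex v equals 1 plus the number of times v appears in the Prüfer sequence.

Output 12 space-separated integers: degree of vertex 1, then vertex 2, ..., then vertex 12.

Answer: 2 1 3 2 1 3 1 2 2 2 1 2

Derivation:
p_1 = 1: count[1] becomes 1
p_2 = 3: count[3] becomes 1
p_3 = 6: count[6] becomes 1
p_4 = 8: count[8] becomes 1
p_5 = 9: count[9] becomes 1
p_6 = 3: count[3] becomes 2
p_7 = 4: count[4] becomes 1
p_8 = 6: count[6] becomes 2
p_9 = 12: count[12] becomes 1
p_10 = 10: count[10] becomes 1
Degrees (1 + count): deg[1]=1+1=2, deg[2]=1+0=1, deg[3]=1+2=3, deg[4]=1+1=2, deg[5]=1+0=1, deg[6]=1+2=3, deg[7]=1+0=1, deg[8]=1+1=2, deg[9]=1+1=2, deg[10]=1+1=2, deg[11]=1+0=1, deg[12]=1+1=2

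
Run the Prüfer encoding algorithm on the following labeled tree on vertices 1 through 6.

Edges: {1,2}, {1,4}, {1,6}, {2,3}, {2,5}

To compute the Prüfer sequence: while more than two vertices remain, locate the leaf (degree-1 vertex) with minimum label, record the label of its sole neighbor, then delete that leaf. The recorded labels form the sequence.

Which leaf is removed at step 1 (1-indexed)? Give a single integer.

Answer: 3

Derivation:
Step 1: current leaves = {3,4,5,6}. Remove leaf 3 (neighbor: 2).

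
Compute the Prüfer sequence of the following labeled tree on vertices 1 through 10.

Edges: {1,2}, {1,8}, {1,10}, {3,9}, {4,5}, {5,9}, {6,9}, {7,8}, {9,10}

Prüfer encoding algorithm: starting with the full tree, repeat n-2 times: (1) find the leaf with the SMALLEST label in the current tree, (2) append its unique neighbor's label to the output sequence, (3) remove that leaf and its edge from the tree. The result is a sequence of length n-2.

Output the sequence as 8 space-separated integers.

Step 1: leaves = {2,3,4,6,7}. Remove smallest leaf 2, emit neighbor 1.
Step 2: leaves = {3,4,6,7}. Remove smallest leaf 3, emit neighbor 9.
Step 3: leaves = {4,6,7}. Remove smallest leaf 4, emit neighbor 5.
Step 4: leaves = {5,6,7}. Remove smallest leaf 5, emit neighbor 9.
Step 5: leaves = {6,7}. Remove smallest leaf 6, emit neighbor 9.
Step 6: leaves = {7,9}. Remove smallest leaf 7, emit neighbor 8.
Step 7: leaves = {8,9}. Remove smallest leaf 8, emit neighbor 1.
Step 8: leaves = {1,9}. Remove smallest leaf 1, emit neighbor 10.
Done: 2 vertices remain (9, 10). Sequence = [1 9 5 9 9 8 1 10]

Answer: 1 9 5 9 9 8 1 10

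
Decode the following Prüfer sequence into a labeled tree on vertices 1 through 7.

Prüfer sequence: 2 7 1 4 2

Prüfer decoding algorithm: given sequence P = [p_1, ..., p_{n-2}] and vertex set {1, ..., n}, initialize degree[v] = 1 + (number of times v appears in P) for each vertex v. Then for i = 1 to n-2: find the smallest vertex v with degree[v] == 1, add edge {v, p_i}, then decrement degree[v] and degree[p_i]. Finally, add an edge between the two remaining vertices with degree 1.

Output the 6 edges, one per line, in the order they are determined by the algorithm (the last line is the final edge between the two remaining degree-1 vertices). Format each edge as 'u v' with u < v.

Initial degrees: {1:2, 2:3, 3:1, 4:2, 5:1, 6:1, 7:2}
Step 1: smallest deg-1 vertex = 3, p_1 = 2. Add edge {2,3}. Now deg[3]=0, deg[2]=2.
Step 2: smallest deg-1 vertex = 5, p_2 = 7. Add edge {5,7}. Now deg[5]=0, deg[7]=1.
Step 3: smallest deg-1 vertex = 6, p_3 = 1. Add edge {1,6}. Now deg[6]=0, deg[1]=1.
Step 4: smallest deg-1 vertex = 1, p_4 = 4. Add edge {1,4}. Now deg[1]=0, deg[4]=1.
Step 5: smallest deg-1 vertex = 4, p_5 = 2. Add edge {2,4}. Now deg[4]=0, deg[2]=1.
Final: two remaining deg-1 vertices are 2, 7. Add edge {2,7}.

Answer: 2 3
5 7
1 6
1 4
2 4
2 7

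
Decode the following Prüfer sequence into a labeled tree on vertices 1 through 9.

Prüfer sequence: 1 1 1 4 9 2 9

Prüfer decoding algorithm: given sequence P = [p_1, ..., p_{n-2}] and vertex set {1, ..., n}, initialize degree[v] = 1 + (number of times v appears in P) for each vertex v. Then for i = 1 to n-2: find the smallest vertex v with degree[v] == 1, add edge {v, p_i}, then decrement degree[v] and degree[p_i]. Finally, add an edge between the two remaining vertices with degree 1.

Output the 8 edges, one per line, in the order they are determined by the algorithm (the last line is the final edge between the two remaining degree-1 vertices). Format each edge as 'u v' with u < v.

Answer: 1 3
1 5
1 6
1 4
4 9
2 7
2 9
8 9

Derivation:
Initial degrees: {1:4, 2:2, 3:1, 4:2, 5:1, 6:1, 7:1, 8:1, 9:3}
Step 1: smallest deg-1 vertex = 3, p_1 = 1. Add edge {1,3}. Now deg[3]=0, deg[1]=3.
Step 2: smallest deg-1 vertex = 5, p_2 = 1. Add edge {1,5}. Now deg[5]=0, deg[1]=2.
Step 3: smallest deg-1 vertex = 6, p_3 = 1. Add edge {1,6}. Now deg[6]=0, deg[1]=1.
Step 4: smallest deg-1 vertex = 1, p_4 = 4. Add edge {1,4}. Now deg[1]=0, deg[4]=1.
Step 5: smallest deg-1 vertex = 4, p_5 = 9. Add edge {4,9}. Now deg[4]=0, deg[9]=2.
Step 6: smallest deg-1 vertex = 7, p_6 = 2. Add edge {2,7}. Now deg[7]=0, deg[2]=1.
Step 7: smallest deg-1 vertex = 2, p_7 = 9. Add edge {2,9}. Now deg[2]=0, deg[9]=1.
Final: two remaining deg-1 vertices are 8, 9. Add edge {8,9}.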